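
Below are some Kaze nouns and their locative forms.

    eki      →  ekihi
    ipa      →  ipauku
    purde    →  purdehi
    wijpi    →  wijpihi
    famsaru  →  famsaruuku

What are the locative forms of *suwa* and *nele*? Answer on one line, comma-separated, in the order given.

suwauku, nelehi

Looking at the last vowel of each stem: -hi when the last vowel of the stem is a front vowel (*eki*, *purde*, *wijpi*); -uku when the last vowel of the stem is a back vowel (*ipa*, *famsaru*).
*suwa*: last vowel = /a/, a back vowel → -uku → *suwauku*.
*nele* — last vowel /e/ (a front vowel) → -hi → *nelehi*.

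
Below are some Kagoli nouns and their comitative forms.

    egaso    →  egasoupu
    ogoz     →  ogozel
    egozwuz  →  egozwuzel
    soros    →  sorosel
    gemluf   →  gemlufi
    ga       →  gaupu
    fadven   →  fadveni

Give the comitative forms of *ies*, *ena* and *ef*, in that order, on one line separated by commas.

iesel, enaupu, efi

The alternation tracks the final sound of the stem — -el when the stem ends in a sibilant (*ogoz*, *egozwuz*, *soros*); -i when the stem ends in a non-sibilant consonant (*gemluf*, *fadven*); -upu when the stem ends in a vowel (*egaso*, *ga*).
*ies*: final sound = /s/, a sibilant → -el → *iesel*.
*ena*: final sound = /a/, a vowel → -upu → *enaupu*.
*ef*: final sound = /f/, a non-sibilant consonant → -i → *efi*.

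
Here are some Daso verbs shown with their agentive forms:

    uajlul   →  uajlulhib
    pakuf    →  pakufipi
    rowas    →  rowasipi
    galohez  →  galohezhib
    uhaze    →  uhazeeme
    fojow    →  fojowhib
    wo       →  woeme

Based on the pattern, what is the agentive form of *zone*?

Looking at the final sound of each stem: -ipi when the stem ends in a voiceless consonant (*pakuf*, *rowas*); -hib when the stem ends in a voiced consonant (*uajlul*, *galohez*, *fojow*); -eme when the stem ends in a vowel (*uhaze*, *wo*).
Since the final sound of *zone* is /e/ (a vowel), it takes -eme, giving *zoneeme*.

zoneeme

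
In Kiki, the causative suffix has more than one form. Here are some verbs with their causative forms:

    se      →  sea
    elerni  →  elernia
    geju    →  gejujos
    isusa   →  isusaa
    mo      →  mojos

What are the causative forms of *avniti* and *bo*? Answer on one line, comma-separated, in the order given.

avnitia, bojos

The alternation tracks the last vowel of the stem — -jos when the last vowel of the stem is a rounded vowel (*geju*, *mo*); -a when the last vowel of the stem is an unrounded vowel (*se*, *elerni*, *isusa*).
*avniti*: last vowel = /i/, an unrounded vowel → -a → *avnitia*.
*bo* — last vowel /o/ (a rounded vowel) → -jos → *bojos*.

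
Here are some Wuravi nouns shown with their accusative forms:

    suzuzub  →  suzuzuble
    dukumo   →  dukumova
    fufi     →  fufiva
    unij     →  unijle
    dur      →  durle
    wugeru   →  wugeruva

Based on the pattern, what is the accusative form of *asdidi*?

asdidiva

Looking at the final sound of each stem: -le when the stem ends in a consonant (*suzuzub*, *unij*, *dur*); -va when the stem ends in a vowel (*dukumo*, *fufi*, *wugeru*).
*asdidi*: final sound = /i/, a vowel → -va → *asdidiva*.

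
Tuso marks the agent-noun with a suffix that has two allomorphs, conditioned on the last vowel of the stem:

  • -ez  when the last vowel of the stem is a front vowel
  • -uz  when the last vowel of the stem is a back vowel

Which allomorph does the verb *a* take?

*a*: last vowel = /a/, a back vowel → -uz.

-uz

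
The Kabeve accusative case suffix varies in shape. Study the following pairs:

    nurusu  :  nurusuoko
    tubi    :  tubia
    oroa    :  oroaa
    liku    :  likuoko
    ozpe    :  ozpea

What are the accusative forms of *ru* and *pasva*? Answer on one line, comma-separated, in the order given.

ruoko, pasvaa

Looking at the last vowel of each stem: -oko when the last vowel of the stem is a rounded vowel (*nurusu*, *liku*); -a when the last vowel of the stem is an unrounded vowel (*tubi*, *oroa*, *ozpe*).
The last vowel of *ru* is /u/, which is a rounded vowel, so the suffix is -oko, giving *ruoko*.
*pasva* — last vowel /a/ (an unrounded vowel) → -a → *pasvaa*.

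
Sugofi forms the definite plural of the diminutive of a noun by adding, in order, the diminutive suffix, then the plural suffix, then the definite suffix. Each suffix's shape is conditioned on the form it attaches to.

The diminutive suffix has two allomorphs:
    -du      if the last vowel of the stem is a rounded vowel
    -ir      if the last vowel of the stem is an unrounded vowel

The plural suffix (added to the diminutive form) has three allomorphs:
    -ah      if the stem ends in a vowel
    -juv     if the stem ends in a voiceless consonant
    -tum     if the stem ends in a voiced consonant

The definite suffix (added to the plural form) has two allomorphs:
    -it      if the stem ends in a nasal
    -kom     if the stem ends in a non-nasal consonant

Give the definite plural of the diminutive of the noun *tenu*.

tenuduahkom

Since the last vowel of *tenu* is /u/ (a rounded vowel), it takes -du, giving *tenudu*.
The diminutive form *tenudu*: final sound = /u/, a vowel → -ah → *tenuduah*.
The final consonant of the plural form *tenuduah* is /h/, which is non-nasal, so the definite suffix is -kom, giving *tenuduahkom*.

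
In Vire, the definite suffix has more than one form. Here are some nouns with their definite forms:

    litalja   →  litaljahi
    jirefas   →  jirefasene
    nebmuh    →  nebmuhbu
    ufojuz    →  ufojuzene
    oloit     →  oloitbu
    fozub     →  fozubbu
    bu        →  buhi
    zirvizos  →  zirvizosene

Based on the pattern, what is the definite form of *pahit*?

pahitbu

Looking at the final sound of each stem: -ene when the stem ends in a sibilant (*jirefas*, *ufojuz*, *zirvizos*); -bu when the stem ends in a non-sibilant consonant (*nebmuh*, *oloit*, *fozub*); -hi when the stem ends in a vowel (*litalja*, *bu*).
*pahit* — final sound /t/ (a non-sibilant consonant) → -bu → *pahitbu*.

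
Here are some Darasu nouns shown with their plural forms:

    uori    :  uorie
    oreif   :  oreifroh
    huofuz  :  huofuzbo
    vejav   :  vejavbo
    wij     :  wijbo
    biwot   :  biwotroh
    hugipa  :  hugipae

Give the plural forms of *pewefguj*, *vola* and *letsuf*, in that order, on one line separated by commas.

pewefgujbo, volae, letsufroh

The alternation tracks the final sound of the stem — -roh when the stem ends in a voiceless consonant (*oreif*, *biwot*); -bo when the stem ends in a voiced consonant (*huofuz*, *vejav*, *wij*); -e when the stem ends in a vowel (*uori*, *hugipa*).
*pewefguj* — final sound /j/ (a voiced consonant) → -bo → *pewefgujbo*.
The final sound of *vola* is /a/, which is a vowel, so the suffix is -e, giving *volae*.
The final sound of *letsuf* is /f/, which is a voiceless consonant, so the suffix is -roh, giving *letsufroh*.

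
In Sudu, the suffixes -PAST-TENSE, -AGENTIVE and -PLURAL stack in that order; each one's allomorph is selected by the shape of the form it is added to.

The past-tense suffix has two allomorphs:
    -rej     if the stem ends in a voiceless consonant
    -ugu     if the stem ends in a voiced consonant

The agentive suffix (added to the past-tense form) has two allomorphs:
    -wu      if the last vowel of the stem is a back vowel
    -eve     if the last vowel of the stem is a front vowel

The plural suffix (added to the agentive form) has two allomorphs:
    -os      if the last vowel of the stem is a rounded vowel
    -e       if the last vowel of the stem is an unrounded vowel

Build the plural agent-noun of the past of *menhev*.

menhevuguwuos

The final consonant of *menhev* is /v/, which is voiced, so the past-tense suffix is -ugu, giving *menhevugu*.
The past-tense form *menhevugu* — last vowel /u/ (a back vowel) → -wu → *menhevuguwu*.
Since the last vowel of the agentive form *menhevuguwu* is /u/ (a rounded vowel), it takes -os, giving *menhevuguwuos*.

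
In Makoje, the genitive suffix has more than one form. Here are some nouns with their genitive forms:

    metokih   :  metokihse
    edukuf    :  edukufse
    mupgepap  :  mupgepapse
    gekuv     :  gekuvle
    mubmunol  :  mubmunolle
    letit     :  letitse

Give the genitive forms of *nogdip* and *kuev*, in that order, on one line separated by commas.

nogdipse, kuevle

The suffix is conditioned by the final consonant: -se when the stem ends in a voiceless consonant (*metokih*, *edukuf*, *mupgepap*, *letit*); -le when the stem ends in a voiced consonant (*gekuv*, *mubmunol*).
Since the final consonant of *nogdip* is /p/ (voiceless), it takes -se, giving *nogdipse*.
Since the final consonant of *kuev* is /v/ (voiced), it takes -le, giving *kuevle*.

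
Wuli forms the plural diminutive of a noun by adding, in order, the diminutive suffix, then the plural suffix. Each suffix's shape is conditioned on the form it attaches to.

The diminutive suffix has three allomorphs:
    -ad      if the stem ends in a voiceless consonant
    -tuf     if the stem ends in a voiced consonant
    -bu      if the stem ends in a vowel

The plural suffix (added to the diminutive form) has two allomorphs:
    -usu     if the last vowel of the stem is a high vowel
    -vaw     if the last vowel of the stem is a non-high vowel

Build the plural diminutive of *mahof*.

mahofadvaw

*mahof*: final sound = /f/, a voiceless consonant → -ad → *mahofad*.
The diminutive form *mahofad* — last vowel /a/ (a non-high vowel) → -vaw → *mahofadvaw*.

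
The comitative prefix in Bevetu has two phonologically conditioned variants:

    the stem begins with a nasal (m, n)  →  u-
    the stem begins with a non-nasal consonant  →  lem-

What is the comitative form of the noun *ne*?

The first consonant of *ne* is /n/, which is a nasal, so the prefix is u-, giving *une*.

une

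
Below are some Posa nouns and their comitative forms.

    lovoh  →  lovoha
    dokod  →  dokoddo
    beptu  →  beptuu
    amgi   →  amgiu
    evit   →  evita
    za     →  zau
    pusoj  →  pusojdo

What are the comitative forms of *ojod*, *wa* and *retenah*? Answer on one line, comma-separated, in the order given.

ojoddo, wau, retenaha

The suffix is conditioned by the final sound: -a when the stem ends in a voiceless consonant (*lovoh*, *evit*); -do when the stem ends in a voiced consonant (*dokod*, *pusoj*); -u when the stem ends in a vowel (*beptu*, *amgi*, *za*).
Since the final sound of *ojod* is /d/ (a voiced consonant), it takes -do, giving *ojoddo*.
*wa*: final sound = /a/, a vowel → -u → *wau*.
Since the final sound of *retenah* is /h/ (a voiceless consonant), it takes -a, giving *retenaha*.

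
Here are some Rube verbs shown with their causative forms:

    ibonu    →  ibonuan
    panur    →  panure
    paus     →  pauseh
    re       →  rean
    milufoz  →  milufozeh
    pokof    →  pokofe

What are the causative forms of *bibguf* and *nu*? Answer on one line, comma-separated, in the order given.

The alternation tracks the final sound of the stem — -eh when the stem ends in a sibilant (*paus*, *milufoz*); -e when the stem ends in a non-sibilant consonant (*panur*, *pokof*); -an when the stem ends in a vowel (*ibonu*, *re*).
*bibguf*: final sound = /f/, a non-sibilant consonant → -e → *bibgufe*.
*nu*: final sound = /u/, a vowel → -an → *nuan*.

bibgufe, nuan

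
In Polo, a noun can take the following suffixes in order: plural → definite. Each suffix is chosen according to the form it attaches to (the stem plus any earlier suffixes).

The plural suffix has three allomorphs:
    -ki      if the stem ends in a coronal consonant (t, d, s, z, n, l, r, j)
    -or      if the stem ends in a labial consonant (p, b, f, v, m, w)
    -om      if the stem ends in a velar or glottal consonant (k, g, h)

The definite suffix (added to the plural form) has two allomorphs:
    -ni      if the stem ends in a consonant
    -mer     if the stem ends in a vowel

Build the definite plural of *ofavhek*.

ofavhekomni

*ofavhek*: final consonant = /k/, velar/glottal → -om → *ofavhekom*.
The final sound of the plural form *ofavhekom* is /m/, which is a consonant, so the definite suffix is -ni, giving *ofavhekomni*.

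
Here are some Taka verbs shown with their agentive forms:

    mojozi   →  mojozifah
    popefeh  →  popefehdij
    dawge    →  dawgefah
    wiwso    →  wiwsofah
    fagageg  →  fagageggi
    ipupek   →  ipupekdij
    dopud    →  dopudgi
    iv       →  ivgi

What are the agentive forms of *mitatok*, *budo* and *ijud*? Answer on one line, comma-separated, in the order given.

mitatokdij, budofah, ijudgi

The pattern is voicing of the final sound: -dij when the stem ends in a voiceless consonant (*popefeh*, *ipupek*); -gi when the stem ends in a voiced consonant (*fagageg*, *dopud*, *iv*); -fah when the stem ends in a vowel (*mojozi*, *dawge*, *wiwso*).
Since the final sound of *mitatok* is /k/ (a voiceless consonant), it takes -dij, giving *mitatokdij*.
*budo*: final sound = /o/, a vowel → -fah → *budofah*.
The final sound of *ijud* is /d/, which is a voiced consonant, so the suffix is -gi, giving *ijudgi*.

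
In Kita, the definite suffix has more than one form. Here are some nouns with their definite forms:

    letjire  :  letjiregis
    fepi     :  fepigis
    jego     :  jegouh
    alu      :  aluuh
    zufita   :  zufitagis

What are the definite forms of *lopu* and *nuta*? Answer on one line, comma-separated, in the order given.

The suffix is conditioned by the last vowel: -uh when the last vowel of the stem is a rounded vowel (*jego*, *alu*); -gis when the last vowel of the stem is an unrounded vowel (*letjire*, *fepi*, *zufita*).
*lopu* — last vowel /u/ (a rounded vowel) → -uh → *lopuuh*.
*nuta* — last vowel /a/ (an unrounded vowel) → -gis → *nutagis*.

lopuuh, nutagis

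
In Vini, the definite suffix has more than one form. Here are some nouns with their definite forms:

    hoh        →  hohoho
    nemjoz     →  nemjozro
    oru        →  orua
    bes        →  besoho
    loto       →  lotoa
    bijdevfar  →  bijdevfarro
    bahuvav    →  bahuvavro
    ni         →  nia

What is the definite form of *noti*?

The suffix is conditioned by the final sound: -oho when the stem ends in a voiceless consonant (*hoh*, *bes*); -ro when the stem ends in a voiced consonant (*nemjoz*, *bijdevfar*, *bahuvav*); -a when the stem ends in a vowel (*oru*, *loto*, *ni*).
Since the final sound of *noti* is /i/ (a vowel), it takes -a, giving *notia*.

notia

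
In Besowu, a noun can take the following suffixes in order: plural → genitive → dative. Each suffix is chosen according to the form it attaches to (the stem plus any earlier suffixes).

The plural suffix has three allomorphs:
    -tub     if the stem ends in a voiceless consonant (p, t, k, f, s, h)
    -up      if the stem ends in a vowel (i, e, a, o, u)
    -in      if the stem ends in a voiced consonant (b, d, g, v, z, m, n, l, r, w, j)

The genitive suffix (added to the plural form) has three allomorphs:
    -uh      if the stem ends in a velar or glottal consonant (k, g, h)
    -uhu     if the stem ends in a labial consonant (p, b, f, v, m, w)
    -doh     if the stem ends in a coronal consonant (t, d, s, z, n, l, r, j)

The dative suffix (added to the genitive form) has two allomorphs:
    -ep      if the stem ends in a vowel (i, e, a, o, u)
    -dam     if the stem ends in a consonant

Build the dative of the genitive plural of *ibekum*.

ibekumindohdam

*ibekum* — final sound /m/ (a voiced consonant) → -in → *ibekumin*.
The plural form *ibekumin* — final consonant /n/ (coronal) → -doh → *ibekumindoh*.
Since the final sound of the genitive form *ibekumindoh* is /h/ (a consonant), it takes -dam, giving *ibekumindohdam*.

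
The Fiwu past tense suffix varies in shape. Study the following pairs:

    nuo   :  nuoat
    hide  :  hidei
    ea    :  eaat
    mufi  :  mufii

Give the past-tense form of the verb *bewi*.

bewii

The suffix is conditioned by the last vowel: -i when the last vowel of the stem is a front vowel (*hide*, *mufi*); -at when the last vowel of the stem is a back vowel (*nuo*, *ea*).
Since the last vowel of *bewi* is /i/ (a front vowel), it takes -i, giving *bewii*.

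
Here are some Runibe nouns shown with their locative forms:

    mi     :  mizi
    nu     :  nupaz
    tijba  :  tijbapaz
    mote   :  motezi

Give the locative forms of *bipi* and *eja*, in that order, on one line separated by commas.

bipizi, ejapaz

The pattern is front/back vowel harmony: -zi when the last vowel of the stem is a front vowel (*mi*, *mote*); -paz when the last vowel of the stem is a back vowel (*nu*, *tijba*).
*bipi* — last vowel /i/ (a front vowel) → -zi → *bipizi*.
*eja*: last vowel = /a/, a back vowel → -paz → *ejapaz*.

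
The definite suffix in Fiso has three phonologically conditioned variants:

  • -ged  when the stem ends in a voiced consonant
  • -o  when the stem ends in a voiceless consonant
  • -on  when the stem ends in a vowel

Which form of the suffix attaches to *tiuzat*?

Since the final sound of *tiuzat* is /t/ (a voiceless consonant), it takes -o.

-o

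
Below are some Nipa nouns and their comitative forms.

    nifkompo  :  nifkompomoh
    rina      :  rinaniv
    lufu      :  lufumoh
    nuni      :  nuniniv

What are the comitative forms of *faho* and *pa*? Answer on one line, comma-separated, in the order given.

fahomoh, paniv

Looking at the last vowel of each stem: -moh when the last vowel of the stem is a rounded vowel (*nifkompo*, *lufu*); -niv when the last vowel of the stem is an unrounded vowel (*rina*, *nuni*).
*faho*: last vowel = /o/, a rounded vowel → -moh → *fahomoh*.
The last vowel of *pa* is /a/, which is an unrounded vowel, so the suffix is -niv, giving *paniv*.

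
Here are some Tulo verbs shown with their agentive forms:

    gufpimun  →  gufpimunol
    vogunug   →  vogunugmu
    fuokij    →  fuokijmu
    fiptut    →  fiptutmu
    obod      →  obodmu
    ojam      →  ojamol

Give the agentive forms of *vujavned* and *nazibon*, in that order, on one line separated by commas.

vujavnedmu, nazibonol

The pattern is nasality of the final consonant: -ol when the stem ends in a nasal (*gufpimun*, *ojam*); -mu when the stem ends in a non-nasal consonant (*vogunug*, *fuokij*, *fiptut*, *obod*).
The final consonant of *vujavned* is /d/, which is non-nasal, so the suffix is -mu, giving *vujavnedmu*.
*nazibon* — final consonant /n/ (a nasal) → -ol → *nazibonol*.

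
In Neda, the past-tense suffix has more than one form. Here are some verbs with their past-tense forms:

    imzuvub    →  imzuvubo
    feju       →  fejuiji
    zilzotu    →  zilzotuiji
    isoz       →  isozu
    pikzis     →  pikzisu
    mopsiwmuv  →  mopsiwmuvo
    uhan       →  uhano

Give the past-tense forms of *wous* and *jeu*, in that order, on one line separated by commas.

wousu, jeuiji

Looking at the final sound of each stem: -u when the stem ends in a sibilant (*isoz*, *pikzis*); -o when the stem ends in a non-sibilant consonant (*imzuvub*, *mopsiwmuv*, *uhan*); -iji when the stem ends in a vowel (*feju*, *zilzotu*).
*wous* — final sound /s/ (a sibilant) → -u → *wousu*.
*jeu* — final sound /u/ (a vowel) → -iji → *jeuiji*.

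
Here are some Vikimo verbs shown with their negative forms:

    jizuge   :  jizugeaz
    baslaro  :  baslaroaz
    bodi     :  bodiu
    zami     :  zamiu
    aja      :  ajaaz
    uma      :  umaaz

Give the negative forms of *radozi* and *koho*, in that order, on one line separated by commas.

radoziu, kohoaz

The pattern is height harmony: -u when the last vowel of the stem is a high vowel (*bodi*, *zami*); -az when the last vowel of the stem is a non-high vowel (*jizuge*, *baslaro*, *aja*, *uma*).
The last vowel of *radozi* is /i/, which is a high vowel, so the suffix is -u, giving *radoziu*.
Since the last vowel of *koho* is /o/ (a non-high vowel), it takes -az, giving *kohoaz*.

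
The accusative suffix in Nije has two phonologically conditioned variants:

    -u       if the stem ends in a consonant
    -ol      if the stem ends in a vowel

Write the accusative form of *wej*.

The final sound of *wej* is /j/, which is a consonant, so the suffix is -u, giving *weju*.

weju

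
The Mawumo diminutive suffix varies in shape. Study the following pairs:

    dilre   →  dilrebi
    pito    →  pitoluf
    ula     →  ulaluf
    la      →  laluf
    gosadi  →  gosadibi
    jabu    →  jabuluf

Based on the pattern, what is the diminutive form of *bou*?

bouluf

Looking at the last vowel of each stem: -bi when the last vowel of the stem is a front vowel (*dilre*, *gosadi*); -luf when the last vowel of the stem is a back vowel (*pito*, *ula*, *la*, *jabu*).
Since the last vowel of *bou* is /u/ (a back vowel), it takes -luf, giving *bouluf*.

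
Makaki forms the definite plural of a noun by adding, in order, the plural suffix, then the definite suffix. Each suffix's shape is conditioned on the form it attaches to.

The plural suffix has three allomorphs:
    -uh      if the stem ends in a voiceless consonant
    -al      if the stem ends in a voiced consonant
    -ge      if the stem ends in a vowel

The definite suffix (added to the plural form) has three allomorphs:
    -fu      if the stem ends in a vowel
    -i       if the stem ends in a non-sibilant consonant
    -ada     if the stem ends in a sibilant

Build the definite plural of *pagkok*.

The final sound of *pagkok* is /k/, which is a voiceless consonant, so the plural suffix is -uh, giving *pagkokuh*.
The plural form *pagkokuh*: final sound = /h/, a non-sibilant consonant → -i → *pagkokuhi*.

pagkokuhi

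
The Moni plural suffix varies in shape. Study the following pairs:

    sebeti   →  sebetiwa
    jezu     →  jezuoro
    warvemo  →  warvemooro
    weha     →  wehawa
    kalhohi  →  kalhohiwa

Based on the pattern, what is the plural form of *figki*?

Looking at the last vowel of each stem: -oro when the last vowel of the stem is a rounded vowel (*jezu*, *warvemo*); -wa when the last vowel of the stem is an unrounded vowel (*sebeti*, *weha*, *kalhohi*).
*figki* — last vowel /i/ (an unrounded vowel) → -wa → *figkiwa*.

figkiwa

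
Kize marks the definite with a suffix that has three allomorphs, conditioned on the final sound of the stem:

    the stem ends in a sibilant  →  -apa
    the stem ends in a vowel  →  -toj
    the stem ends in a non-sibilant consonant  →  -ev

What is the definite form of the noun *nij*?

Since the final sound of *nij* is /j/ (a non-sibilant consonant), it takes -ev, giving *nijev*.

nijev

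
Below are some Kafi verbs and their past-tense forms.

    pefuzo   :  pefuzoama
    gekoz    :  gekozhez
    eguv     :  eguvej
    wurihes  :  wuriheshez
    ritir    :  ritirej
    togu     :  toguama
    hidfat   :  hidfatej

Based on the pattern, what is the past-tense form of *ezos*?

The pattern is sibilance of the final sound: -hez when the stem ends in a sibilant (*gekoz*, *wurihes*); -ej when the stem ends in a non-sibilant consonant (*eguv*, *ritir*, *hidfat*); -ama when the stem ends in a vowel (*pefuzo*, *togu*).
Since the final sound of *ezos* is /s/ (a sibilant), it takes -hez, giving *ezoshez*.

ezoshez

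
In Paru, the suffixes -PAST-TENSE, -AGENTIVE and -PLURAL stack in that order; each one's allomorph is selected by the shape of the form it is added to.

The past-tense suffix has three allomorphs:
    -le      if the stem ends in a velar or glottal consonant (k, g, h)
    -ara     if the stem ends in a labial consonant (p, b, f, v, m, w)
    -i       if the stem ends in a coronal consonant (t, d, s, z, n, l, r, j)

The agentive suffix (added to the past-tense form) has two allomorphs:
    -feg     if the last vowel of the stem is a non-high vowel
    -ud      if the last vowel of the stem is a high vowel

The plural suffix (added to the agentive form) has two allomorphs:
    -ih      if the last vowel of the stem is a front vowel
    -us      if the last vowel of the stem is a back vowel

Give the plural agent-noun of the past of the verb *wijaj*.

wijajiudus

*wijaj*: final consonant = /j/, coronal → -i → *wijaji*.
The past-tense form *wijaji* — last vowel /i/ (a high vowel) → -ud → *wijajiud*.
The agentive form *wijajiud*: last vowel = /u/, a back vowel → -us → *wijajiudus*.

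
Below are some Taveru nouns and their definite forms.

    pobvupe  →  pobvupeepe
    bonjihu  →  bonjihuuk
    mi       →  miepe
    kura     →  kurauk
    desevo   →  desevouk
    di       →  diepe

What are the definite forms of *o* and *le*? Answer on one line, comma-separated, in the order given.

ouk, leepe

The pattern is front/back vowel harmony: -epe when the last vowel of the stem is a front vowel (*pobvupe*, *mi*, *di*); -uk when the last vowel of the stem is a back vowel (*bonjihu*, *kura*, *desevo*).
The last vowel of *o* is /o/, which is a back vowel, so the suffix is -uk, giving *ouk*.
*le* — last vowel /e/ (a front vowel) → -epe → *leepe*.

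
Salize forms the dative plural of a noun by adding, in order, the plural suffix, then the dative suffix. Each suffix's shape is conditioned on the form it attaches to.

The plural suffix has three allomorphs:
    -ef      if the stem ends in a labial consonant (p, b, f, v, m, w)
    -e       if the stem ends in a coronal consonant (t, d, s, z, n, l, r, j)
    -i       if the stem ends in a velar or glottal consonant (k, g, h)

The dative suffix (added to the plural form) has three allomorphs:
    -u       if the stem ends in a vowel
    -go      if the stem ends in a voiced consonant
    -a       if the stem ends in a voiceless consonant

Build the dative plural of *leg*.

*leg*: final consonant = /g/, velar/glottal → -i → *legi*.
The plural form *legi*: final sound = /i/, a vowel → -u → *legiu*.

legiu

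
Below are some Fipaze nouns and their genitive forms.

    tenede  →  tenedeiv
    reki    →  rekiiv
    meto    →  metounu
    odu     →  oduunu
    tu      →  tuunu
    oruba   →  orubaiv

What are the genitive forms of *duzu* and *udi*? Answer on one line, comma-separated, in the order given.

The pattern is rounding harmony: -unu when the last vowel of the stem is a rounded vowel (*meto*, *odu*, *tu*); -iv when the last vowel of the stem is an unrounded vowel (*tenede*, *reki*, *oruba*).
*duzu*: last vowel = /u/, a rounded vowel → -unu → *duzuunu*.
The last vowel of *udi* is /i/, which is an unrounded vowel, so the suffix is -iv, giving *udiiv*.

duzuunu, udiiv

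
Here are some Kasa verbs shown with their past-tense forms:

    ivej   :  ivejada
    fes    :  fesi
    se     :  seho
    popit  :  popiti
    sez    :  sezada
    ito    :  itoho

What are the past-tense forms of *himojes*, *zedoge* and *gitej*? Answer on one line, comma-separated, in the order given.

himojesi, zedogeho, gitejada

The pattern is voicing of the final sound: -i when the stem ends in a voiceless consonant (*fes*, *popit*); -ada when the stem ends in a voiced consonant (*ivej*, *sez*); -ho when the stem ends in a vowel (*se*, *ito*).
The final sound of *himojes* is /s/, which is a voiceless consonant, so the suffix is -i, giving *himojesi*.
*zedoge* — final sound /e/ (a vowel) → -ho → *zedogeho*.
The final sound of *gitej* is /j/, which is a voiced consonant, so the suffix is -ada, giving *gitejada*.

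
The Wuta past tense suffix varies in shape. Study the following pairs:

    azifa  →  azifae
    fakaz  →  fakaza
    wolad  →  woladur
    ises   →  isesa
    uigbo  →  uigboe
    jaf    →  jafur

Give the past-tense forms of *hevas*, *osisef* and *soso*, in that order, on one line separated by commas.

Looking at the final sound of each stem: -a when the stem ends in a sibilant (*fakaz*, *ises*); -ur when the stem ends in a non-sibilant consonant (*wolad*, *jaf*); -e when the stem ends in a vowel (*azifa*, *uigbo*).
*hevas* — final sound /s/ (a sibilant) → -a → *hevasa*.
Since the final sound of *osisef* is /f/ (a non-sibilant consonant), it takes -ur, giving *osisefur*.
*soso*: final sound = /o/, a vowel → -e → *sosoe*.

hevasa, osisefur, sosoe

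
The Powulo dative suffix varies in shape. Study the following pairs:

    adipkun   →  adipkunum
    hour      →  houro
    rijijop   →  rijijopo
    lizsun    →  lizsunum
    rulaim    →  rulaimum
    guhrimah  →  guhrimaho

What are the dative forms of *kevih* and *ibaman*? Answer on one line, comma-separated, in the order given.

Looking at the final consonant of each stem: -um when the stem ends in a nasal (*adipkun*, *lizsun*, *rulaim*); -o when the stem ends in a non-nasal consonant (*hour*, *rijijop*, *guhrimah*).
*kevih* — final consonant /h/ (non-nasal) → -o → *keviho*.
Since the final consonant of *ibaman* is /n/ (a nasal), it takes -um, giving *ibamanum*.

keviho, ibamanum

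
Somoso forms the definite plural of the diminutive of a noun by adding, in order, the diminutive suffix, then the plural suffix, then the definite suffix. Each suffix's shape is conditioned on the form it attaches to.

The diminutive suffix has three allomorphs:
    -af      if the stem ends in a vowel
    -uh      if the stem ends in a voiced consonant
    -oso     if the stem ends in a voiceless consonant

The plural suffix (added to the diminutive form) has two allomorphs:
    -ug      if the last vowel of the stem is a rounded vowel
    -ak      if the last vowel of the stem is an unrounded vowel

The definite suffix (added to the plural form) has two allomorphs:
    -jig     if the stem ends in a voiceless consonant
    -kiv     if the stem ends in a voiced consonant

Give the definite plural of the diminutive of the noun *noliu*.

noliuafakjig

Since the final sound of *noliu* is /u/ (a vowel), it takes -af, giving *noliuaf*.
Since the last vowel of the diminutive form *noliuaf* is /a/ (an unrounded vowel), it takes -ak, giving *noliuafak*.
The plural form *noliuafak*: final consonant = /k/, voiceless → -jig → *noliuafakjig*.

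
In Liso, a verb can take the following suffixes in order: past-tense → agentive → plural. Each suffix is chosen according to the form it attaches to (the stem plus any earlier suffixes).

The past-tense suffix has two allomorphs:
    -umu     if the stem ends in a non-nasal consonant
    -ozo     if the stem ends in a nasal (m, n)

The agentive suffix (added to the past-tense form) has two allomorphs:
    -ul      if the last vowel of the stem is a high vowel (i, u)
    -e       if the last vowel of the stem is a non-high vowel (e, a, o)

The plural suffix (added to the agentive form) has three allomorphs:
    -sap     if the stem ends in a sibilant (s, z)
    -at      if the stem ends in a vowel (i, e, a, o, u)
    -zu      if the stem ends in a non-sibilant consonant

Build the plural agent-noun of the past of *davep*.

davepumuulzu

*davep*: final consonant = /p/, non-nasal → -umu → *davepumu*.
The past-tense form *davepumu* — last vowel /u/ (a high vowel) → -ul → *davepumuul*.
Since the final sound of the agentive form *davepumuul* is /l/ (a non-sibilant consonant), it takes -zu, giving *davepumuulzu*.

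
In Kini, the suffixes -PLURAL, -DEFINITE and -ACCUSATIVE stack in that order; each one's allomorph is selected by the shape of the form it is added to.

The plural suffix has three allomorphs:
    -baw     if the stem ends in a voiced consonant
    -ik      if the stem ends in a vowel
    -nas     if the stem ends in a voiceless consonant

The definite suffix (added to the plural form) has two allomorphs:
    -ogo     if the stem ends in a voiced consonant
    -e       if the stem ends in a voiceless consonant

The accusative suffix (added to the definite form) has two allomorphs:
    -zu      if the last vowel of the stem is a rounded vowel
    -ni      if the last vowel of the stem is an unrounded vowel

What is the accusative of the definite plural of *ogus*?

ogusnaseni

*ogus* — final sound /s/ (a voiceless consonant) → -nas → *ogusnas*.
Since the final consonant of the plural form *ogusnas* is /s/ (voiceless), it takes -e, giving *ogusnase*.
The definite form *ogusnase* — last vowel /e/ (an unrounded vowel) → -ni → *ogusnaseni*.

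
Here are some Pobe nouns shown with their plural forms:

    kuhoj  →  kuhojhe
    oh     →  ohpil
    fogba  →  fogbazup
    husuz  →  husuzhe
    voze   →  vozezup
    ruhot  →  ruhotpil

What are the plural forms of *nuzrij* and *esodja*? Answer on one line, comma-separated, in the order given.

nuzrijhe, esodjazup

The suffix is conditioned by the final sound: -pil when the stem ends in a voiceless consonant (*oh*, *ruhot*); -he when the stem ends in a voiced consonant (*kuhoj*, *husuz*); -zup when the stem ends in a vowel (*fogba*, *voze*).
The final sound of *nuzrij* is /j/, which is a voiced consonant, so the suffix is -he, giving *nuzrijhe*.
Since the final sound of *esodja* is /a/ (a vowel), it takes -zup, giving *esodjazup*.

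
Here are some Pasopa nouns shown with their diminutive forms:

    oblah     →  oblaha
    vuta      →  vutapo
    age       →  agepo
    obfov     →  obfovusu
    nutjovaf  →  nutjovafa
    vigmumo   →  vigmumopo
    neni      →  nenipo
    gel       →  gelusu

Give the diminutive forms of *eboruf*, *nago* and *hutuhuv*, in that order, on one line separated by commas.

Looking at the final sound of each stem: -a when the stem ends in a voiceless consonant (*oblah*, *nutjovaf*); -usu when the stem ends in a voiced consonant (*obfov*, *gel*); -po when the stem ends in a vowel (*vuta*, *age*, *vigmumo*, *neni*).
*eboruf* — final sound /f/ (a voiceless consonant) → -a → *eborufa*.
*nago*: final sound = /o/, a vowel → -po → *nagopo*.
Since the final sound of *hutuhuv* is /v/ (a voiced consonant), it takes -usu, giving *hutuhuvusu*.

eborufa, nagopo, hutuhuvusu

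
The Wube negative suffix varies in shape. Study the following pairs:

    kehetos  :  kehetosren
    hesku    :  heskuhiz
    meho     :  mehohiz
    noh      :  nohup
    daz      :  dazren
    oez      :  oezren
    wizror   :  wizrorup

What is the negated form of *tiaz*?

tiazren

The alternation tracks the final sound of the stem — -ren when the stem ends in a sibilant (*kehetos*, *daz*, *oez*); -up when the stem ends in a non-sibilant consonant (*noh*, *wizror*); -hiz when the stem ends in a vowel (*hesku*, *meho*).
*tiaz*: final sound = /z/, a sibilant → -ren → *tiazren*.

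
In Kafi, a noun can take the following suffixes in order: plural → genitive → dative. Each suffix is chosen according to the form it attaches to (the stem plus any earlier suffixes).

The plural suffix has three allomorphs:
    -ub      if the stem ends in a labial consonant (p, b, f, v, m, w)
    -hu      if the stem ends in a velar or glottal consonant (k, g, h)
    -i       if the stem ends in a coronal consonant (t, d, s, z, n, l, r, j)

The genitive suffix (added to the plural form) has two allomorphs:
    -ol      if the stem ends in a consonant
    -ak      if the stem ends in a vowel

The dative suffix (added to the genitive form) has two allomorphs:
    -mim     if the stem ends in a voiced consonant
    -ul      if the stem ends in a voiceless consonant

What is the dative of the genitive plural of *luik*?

Since the final consonant of *luik* is /k/ (velar/glottal), it takes -hu, giving *luikhu*.
The plural form *luikhu* — final sound /u/ (a vowel) → -ak → *luikhuak*.
The final consonant of the genitive form *luikhuak* is /k/, which is voiceless, so the dative suffix is -ul, giving *luikhuakul*.

luikhuakul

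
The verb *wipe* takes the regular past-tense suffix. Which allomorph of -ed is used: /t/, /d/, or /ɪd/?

The stem *wipe* ends in a voiceless consonant other than /t/.
The -ed suffix is realized as /ɪd/ after /t, d/; as /t/ after other voiceless consonants; and as /d/ after other voiced sounds.
So -ed on *wipe* is pronounced /t/.

/t/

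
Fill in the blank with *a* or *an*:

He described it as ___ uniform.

a

The indefinite article is chosen by the initial *sound* of the following word, not its spelling.
*uniform* begins with the sound /juː/ (u pronounced /juː/) — a consonant sound.
So the article is *a*: He described it as a uniform.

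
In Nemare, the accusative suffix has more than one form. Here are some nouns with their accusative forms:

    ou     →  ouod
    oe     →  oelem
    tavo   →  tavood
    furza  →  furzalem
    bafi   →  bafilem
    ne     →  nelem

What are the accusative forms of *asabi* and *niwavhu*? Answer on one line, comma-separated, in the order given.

The pattern is rounding harmony: -od when the last vowel of the stem is a rounded vowel (*ou*, *tavo*); -lem when the last vowel of the stem is an unrounded vowel (*oe*, *furza*, *bafi*, *ne*).
Since the last vowel of *asabi* is /i/ (an unrounded vowel), it takes -lem, giving *asabilem*.
*niwavhu* — last vowel /u/ (a rounded vowel) → -od → *niwavhuod*.

asabilem, niwavhuod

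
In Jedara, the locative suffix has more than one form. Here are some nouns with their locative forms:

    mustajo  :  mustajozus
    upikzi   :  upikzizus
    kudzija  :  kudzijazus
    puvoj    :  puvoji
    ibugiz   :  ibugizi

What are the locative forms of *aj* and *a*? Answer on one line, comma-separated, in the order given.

The suffix is conditioned by the final sound: -i when the stem ends in a consonant (*puvoj*, *ibugiz*); -zus when the stem ends in a vowel (*mustajo*, *upikzi*, *kudzija*).
*aj*: final sound = /j/, a consonant → -i → *aji*.
*a* — final sound /a/ (a vowel) → -zus → *azus*.

aji, azus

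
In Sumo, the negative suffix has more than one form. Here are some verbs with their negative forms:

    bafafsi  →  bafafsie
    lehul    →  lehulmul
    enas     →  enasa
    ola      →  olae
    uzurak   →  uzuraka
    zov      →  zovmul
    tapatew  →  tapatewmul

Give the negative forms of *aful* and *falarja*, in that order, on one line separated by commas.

The suffix is conditioned by the final sound: -a when the stem ends in a voiceless consonant (*enas*, *uzurak*); -mul when the stem ends in a voiced consonant (*lehul*, *zov*, *tapatew*); -e when the stem ends in a vowel (*bafafsi*, *ola*).
*aful*: final sound = /l/, a voiced consonant → -mul → *afulmul*.
The final sound of *falarja* is /a/, which is a vowel, so the suffix is -e, giving *falarjae*.

afulmul, falarjae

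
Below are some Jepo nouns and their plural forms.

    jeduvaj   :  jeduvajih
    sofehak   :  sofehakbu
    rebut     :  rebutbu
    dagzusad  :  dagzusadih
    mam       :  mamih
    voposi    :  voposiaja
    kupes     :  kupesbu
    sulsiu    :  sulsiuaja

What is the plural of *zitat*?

zitatbu

The alternation tracks the final sound of the stem — -bu when the stem ends in a voiceless consonant (*sofehak*, *rebut*, *kupes*); -ih when the stem ends in a voiced consonant (*jeduvaj*, *dagzusad*, *mam*); -aja when the stem ends in a vowel (*voposi*, *sulsiu*).
*zitat*: final sound = /t/, a voiceless consonant → -bu → *zitatbu*.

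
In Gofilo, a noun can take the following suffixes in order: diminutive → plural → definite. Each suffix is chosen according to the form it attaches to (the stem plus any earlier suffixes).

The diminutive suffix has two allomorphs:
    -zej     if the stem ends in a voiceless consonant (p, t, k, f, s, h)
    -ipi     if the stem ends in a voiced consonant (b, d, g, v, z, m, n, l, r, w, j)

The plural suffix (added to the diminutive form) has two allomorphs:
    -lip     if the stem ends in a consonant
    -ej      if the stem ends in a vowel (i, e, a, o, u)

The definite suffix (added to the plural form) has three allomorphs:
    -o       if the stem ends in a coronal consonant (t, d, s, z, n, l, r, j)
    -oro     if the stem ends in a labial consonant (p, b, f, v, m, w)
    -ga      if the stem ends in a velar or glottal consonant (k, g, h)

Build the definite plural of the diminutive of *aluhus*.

aluhuszejliporo

*aluhus* — final consonant /s/ (voiceless) → -zej → *aluhuszej*.
Since the final sound of the diminutive form *aluhuszej* is /j/ (a consonant), it takes -lip, giving *aluhuszejlip*.
The plural form *aluhuszejlip* — final consonant /p/ (labial) → -oro → *aluhuszejliporo*.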